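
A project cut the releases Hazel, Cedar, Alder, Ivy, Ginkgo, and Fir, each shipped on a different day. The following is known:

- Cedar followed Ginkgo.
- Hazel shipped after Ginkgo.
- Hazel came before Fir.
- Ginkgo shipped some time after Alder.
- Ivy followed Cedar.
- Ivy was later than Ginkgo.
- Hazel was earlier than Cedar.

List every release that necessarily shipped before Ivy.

Directly stated before Ivy: Cedar and Ginkgo.
Alder reaches Ivy via Alder → Ginkgo → Ivy.
Hazel reaches Ivy via Hazel → Cedar → Ivy.
No chain forces Fir ahead of Ivy.

Alder, Cedar, Ginkgo, Hazel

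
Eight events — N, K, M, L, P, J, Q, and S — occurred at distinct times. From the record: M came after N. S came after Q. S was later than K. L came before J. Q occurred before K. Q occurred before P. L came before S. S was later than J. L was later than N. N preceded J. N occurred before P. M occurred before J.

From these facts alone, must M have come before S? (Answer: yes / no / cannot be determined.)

Chain the constraints: M → J → S. Each link is directly stated, so M comes before S.

yes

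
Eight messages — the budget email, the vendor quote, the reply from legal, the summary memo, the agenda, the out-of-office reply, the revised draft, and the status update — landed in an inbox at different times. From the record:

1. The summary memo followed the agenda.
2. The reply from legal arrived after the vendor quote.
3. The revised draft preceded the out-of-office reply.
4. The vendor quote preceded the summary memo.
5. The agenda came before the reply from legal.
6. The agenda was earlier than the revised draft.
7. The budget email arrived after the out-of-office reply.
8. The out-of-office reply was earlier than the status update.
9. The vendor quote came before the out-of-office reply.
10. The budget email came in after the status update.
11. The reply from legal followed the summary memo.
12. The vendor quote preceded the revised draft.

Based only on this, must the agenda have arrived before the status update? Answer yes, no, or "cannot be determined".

yes

Chain the constraints: the agenda → the revised draft → the out-of-office reply → the status update. Each link is directly stated, so the agenda comes before the status update.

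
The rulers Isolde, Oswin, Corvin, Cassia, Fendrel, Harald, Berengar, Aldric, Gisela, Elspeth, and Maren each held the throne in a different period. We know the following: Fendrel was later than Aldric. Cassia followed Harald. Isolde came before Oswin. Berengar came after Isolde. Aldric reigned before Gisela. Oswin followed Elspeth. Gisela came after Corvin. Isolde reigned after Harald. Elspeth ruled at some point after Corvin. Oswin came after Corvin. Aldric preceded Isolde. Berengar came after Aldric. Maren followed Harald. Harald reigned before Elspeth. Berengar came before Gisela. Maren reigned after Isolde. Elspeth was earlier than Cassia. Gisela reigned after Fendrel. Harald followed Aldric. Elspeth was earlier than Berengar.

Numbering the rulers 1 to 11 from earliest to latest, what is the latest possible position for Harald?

Harald must come before Berengar, Cassia, Elspeth, Gisela, Isolde, Maren, and Oswin — 7 rulers forced after them.
Everything else can be placed before Harald in some valid order, so Harald can sit as late as position 11 − 7 = 4.

4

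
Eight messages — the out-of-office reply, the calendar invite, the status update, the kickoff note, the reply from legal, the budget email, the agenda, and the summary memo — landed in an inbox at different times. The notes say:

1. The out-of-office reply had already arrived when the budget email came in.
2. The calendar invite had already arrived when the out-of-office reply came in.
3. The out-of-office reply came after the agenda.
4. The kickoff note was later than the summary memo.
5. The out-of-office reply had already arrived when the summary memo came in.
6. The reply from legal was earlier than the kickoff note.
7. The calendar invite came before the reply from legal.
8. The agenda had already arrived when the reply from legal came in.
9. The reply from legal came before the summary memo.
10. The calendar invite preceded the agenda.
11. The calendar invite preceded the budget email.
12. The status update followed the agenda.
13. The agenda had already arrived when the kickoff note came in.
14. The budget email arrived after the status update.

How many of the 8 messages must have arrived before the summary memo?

4

Directly stated before the summary memo: the out-of-office reply and the reply from legal.
The agenda reaches the summary memo via the agenda → the out-of-office reply → the summary memo.
The calendar invite reaches the summary memo via the calendar invite → the out-of-office reply → the summary memo.
No chain forces the status update (or any of the others) ahead of the summary memo.
That's the agenda, the calendar invite, the out-of-office reply, and the reply from legal — 4 in all.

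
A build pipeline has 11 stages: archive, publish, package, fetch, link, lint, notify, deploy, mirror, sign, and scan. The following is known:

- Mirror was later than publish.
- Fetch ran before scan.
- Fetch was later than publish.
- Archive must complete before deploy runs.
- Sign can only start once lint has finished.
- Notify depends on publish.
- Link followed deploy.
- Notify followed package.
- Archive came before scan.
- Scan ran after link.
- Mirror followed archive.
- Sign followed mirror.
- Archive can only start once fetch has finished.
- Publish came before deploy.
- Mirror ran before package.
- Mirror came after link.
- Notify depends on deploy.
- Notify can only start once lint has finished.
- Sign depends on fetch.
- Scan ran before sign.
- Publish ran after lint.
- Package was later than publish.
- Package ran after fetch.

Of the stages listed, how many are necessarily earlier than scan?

Directly stated before scan: archive, fetch, and link.
Deploy reaches scan via deploy → link → scan.
Lint reaches scan via lint → publish → fetch → scan.
Publish reaches scan via publish → fetch → scan.
No chain forces notify (or any of the others) ahead of scan.
That's archive, deploy, fetch, link, lint, and publish — 6 in all.

6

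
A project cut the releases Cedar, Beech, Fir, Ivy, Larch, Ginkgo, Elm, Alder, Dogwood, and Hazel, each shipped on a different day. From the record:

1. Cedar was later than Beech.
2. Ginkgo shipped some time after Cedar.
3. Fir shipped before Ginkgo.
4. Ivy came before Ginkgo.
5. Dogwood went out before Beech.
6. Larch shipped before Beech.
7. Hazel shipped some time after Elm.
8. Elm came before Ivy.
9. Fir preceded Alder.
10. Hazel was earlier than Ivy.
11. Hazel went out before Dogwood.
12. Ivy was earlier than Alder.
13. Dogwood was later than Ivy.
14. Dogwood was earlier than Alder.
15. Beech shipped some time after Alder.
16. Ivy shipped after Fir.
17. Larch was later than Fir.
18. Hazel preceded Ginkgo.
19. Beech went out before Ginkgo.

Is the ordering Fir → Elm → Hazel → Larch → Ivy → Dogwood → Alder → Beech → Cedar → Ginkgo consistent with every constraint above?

Check each stated constraint against the proposed order — e.g. Hazel is ahead of Ginkgo; Fir is ahead of Ginkgo. Every pair is in the required order; nothing is violated.

yes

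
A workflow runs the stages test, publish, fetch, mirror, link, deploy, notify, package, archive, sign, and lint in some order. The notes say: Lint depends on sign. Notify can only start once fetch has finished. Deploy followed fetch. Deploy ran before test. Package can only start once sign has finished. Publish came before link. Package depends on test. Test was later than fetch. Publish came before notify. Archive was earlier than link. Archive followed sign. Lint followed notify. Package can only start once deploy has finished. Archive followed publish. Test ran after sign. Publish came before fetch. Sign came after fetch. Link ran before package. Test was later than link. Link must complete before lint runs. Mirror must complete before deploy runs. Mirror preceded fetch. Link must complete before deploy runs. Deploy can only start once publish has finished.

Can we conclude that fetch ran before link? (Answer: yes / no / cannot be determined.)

yes

Chain the constraints: fetch → sign → archive → link. Each link is directly stated, so fetch comes before link.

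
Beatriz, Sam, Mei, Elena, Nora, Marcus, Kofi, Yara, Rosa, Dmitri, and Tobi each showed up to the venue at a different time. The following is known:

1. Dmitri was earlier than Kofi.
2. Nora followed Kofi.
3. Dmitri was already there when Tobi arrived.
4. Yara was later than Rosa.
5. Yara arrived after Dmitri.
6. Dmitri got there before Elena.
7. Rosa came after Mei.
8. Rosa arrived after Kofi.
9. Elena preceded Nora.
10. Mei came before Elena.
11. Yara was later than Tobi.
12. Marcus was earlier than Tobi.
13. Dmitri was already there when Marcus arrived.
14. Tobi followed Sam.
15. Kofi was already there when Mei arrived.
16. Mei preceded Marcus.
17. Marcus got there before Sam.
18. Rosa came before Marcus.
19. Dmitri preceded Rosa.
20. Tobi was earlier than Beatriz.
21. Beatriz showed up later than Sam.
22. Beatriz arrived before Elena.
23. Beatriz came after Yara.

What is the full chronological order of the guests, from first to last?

The constraints fix every adjacent pair, so only one ordering works:
Dmitri → Kofi → Mei → Rosa → Marcus → Sam → Tobi → Yara → Beatriz → Elena → Nora.

Dmitri, Kofi, Mei, Rosa, Marcus, Sam, Tobi, Yara, Beatriz, Elena, Nora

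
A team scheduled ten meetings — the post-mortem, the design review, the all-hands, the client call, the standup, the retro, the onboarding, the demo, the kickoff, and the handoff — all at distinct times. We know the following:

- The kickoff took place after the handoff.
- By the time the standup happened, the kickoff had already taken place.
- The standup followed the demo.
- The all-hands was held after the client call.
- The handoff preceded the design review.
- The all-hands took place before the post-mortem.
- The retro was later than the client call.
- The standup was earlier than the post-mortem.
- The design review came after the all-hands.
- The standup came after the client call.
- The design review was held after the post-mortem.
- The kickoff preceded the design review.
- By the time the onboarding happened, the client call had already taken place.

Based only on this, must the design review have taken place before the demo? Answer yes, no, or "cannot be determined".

Tracing the constraints gives the demo → the standup → the post-mortem → the design review, so the demo must come before the design review.
That means the design review cannot be before the demo.

no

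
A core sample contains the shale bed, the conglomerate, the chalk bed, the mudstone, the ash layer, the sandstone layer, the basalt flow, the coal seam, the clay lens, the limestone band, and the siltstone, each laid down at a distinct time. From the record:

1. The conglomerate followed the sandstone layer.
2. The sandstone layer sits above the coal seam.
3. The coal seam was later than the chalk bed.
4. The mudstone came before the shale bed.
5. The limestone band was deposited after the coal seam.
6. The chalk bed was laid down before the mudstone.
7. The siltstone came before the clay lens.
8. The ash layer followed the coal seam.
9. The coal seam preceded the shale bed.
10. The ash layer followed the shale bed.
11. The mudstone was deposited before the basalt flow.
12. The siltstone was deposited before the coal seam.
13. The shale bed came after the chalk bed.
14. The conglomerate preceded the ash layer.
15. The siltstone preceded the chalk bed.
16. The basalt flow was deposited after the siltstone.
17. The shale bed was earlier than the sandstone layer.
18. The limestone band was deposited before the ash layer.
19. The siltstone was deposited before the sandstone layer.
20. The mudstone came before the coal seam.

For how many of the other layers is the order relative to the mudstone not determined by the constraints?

1

Forced before the mudstone: the chalk bed and the siltstone; forced after the mudstone: the ash layer, the basalt flow, the coal seam, the conglomerate, the limestone band, the sandstone layer, and the shale bed.
That leaves the clay lens with no forced order relative to the mudstone — 1.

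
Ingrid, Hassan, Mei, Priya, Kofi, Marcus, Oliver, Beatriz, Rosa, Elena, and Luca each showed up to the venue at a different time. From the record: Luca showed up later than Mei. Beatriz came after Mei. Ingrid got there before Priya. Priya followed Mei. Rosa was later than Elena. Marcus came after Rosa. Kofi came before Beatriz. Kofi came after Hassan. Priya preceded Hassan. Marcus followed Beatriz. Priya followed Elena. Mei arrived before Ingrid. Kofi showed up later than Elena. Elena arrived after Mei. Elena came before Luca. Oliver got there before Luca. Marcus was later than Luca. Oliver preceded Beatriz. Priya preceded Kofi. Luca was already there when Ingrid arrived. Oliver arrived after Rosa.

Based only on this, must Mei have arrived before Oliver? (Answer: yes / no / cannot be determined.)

yes

Chain the constraints: Mei → Elena → Rosa → Oliver. Each link is directly stated, so Mei comes before Oliver.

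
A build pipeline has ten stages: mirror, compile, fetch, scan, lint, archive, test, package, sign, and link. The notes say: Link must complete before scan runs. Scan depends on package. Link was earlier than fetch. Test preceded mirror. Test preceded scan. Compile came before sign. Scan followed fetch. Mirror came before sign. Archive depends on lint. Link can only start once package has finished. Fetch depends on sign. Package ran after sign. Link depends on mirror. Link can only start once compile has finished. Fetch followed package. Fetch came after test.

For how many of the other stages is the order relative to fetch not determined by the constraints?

2

Forced before fetch: compile, link, mirror, package, sign, and test; forced after fetch: scan.
That leaves archive and lint with no forced order relative to fetch — 2.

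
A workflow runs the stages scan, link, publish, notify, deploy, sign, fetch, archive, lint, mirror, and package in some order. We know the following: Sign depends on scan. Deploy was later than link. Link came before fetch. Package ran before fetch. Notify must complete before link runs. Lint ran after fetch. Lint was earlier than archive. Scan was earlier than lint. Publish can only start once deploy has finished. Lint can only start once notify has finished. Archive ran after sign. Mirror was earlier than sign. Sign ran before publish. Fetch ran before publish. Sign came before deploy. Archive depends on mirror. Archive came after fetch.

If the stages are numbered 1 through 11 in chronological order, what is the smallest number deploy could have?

6

Link, mirror, notify, scan, and sign must all come before deploy — 5 forced predecessors.
Nothing else is forced ahead of deploy, so its earliest slot is position 5 + 1 = 6.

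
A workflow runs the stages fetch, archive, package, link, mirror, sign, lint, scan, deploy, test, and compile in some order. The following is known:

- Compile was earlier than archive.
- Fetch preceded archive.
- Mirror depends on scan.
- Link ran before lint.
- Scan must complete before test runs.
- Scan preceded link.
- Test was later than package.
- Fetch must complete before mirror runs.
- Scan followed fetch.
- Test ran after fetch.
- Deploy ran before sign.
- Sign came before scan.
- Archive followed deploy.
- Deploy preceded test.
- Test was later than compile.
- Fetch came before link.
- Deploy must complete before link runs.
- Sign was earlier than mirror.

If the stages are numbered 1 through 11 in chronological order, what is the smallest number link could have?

5

Deploy, fetch, scan, and sign must all come before link — 4 forced predecessors.
Nothing else is forced ahead of link, so its earliest slot is position 4 + 1 = 5.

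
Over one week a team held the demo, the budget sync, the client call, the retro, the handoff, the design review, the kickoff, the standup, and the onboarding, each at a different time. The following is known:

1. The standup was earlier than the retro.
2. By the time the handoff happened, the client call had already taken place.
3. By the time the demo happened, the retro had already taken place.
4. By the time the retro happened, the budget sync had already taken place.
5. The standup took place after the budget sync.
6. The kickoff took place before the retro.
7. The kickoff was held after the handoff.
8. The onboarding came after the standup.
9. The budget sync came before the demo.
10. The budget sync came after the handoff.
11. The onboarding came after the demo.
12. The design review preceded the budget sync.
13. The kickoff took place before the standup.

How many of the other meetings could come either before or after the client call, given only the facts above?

1

Forced after the client call: the budget sync, the demo, the handoff, the kickoff, the onboarding, the retro, and the standup.
That leaves the design review with no forced order relative to the client call — 1.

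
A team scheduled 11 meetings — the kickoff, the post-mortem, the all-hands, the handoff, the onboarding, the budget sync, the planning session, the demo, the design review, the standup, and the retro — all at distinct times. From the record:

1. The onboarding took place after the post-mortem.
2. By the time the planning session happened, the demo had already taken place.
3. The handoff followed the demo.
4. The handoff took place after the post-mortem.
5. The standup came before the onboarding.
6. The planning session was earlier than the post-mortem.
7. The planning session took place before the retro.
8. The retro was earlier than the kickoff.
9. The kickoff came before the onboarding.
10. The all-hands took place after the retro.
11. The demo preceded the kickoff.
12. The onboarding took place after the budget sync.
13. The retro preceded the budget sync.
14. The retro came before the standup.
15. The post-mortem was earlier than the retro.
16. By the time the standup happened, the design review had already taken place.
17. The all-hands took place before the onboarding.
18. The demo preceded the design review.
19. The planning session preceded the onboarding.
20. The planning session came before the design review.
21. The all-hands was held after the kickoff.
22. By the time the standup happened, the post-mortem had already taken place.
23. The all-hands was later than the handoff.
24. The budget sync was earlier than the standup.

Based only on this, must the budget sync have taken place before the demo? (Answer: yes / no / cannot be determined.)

Tracing the constraints gives the demo → the planning session → the retro → the budget sync, so the demo must come before the budget sync.
That means the budget sync cannot be before the demo.

no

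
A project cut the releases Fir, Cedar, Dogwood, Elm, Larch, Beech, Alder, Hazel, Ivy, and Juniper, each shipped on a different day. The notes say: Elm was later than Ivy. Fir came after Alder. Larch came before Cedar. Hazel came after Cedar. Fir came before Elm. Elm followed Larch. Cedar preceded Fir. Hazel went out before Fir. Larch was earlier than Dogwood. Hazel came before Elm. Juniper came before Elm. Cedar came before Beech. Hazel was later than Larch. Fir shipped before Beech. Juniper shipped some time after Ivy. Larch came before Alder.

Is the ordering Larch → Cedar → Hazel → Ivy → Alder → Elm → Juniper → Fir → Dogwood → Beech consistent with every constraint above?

no

The constraints require Fir before Elm, but in the proposed sequence Elm appears ahead of Fir. That one violation is enough.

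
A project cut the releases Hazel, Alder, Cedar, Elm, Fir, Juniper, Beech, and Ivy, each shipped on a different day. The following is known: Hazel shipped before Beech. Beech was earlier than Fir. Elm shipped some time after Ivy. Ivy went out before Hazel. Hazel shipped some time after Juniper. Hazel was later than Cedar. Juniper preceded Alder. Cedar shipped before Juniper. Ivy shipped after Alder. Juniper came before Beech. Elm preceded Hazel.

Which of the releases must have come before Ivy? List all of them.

Directly stated before Ivy: Alder.
Cedar reaches Ivy via Cedar → Juniper → Alder → Ivy.
Juniper reaches Ivy via Juniper → Alder → Ivy.

Alder, Cedar, Juniper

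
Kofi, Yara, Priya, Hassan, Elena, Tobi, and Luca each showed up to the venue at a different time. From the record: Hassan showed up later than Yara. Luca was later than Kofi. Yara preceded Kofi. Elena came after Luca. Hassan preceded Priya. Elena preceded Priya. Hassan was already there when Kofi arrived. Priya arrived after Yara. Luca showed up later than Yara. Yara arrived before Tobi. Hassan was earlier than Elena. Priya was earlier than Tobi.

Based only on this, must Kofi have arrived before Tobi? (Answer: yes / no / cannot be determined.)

Chain the constraints: Kofi → Luca → Elena → Priya → Tobi. Each link is directly stated, so Kofi comes before Tobi.

yes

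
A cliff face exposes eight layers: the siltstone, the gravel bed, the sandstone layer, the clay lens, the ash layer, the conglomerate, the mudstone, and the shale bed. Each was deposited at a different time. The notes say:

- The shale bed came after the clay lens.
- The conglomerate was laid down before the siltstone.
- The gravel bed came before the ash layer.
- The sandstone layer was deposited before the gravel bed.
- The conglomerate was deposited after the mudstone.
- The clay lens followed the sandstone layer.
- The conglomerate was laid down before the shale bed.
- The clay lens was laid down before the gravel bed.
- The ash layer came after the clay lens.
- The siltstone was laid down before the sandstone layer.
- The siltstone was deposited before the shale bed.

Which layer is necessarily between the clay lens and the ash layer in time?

the gravel bed

Tracing the constraints gives the clay lens → the gravel bed → the ash layer, so the gravel bed sits after the clay lens and before the ash layer.
No other layer is forced both after the clay lens and before the ash layer.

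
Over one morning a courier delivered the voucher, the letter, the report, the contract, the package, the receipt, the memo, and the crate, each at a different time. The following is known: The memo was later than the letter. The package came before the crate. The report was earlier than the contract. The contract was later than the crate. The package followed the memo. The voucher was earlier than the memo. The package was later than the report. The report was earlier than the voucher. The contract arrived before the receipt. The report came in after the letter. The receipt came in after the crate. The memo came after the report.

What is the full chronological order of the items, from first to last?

the letter, the report, the voucher, the memo, the package, the crate, the contract, the receipt

The constraints fix every adjacent pair, so only one ordering works:
the letter → the report → the voucher → the memo → the package → the crate → the contract → the receipt.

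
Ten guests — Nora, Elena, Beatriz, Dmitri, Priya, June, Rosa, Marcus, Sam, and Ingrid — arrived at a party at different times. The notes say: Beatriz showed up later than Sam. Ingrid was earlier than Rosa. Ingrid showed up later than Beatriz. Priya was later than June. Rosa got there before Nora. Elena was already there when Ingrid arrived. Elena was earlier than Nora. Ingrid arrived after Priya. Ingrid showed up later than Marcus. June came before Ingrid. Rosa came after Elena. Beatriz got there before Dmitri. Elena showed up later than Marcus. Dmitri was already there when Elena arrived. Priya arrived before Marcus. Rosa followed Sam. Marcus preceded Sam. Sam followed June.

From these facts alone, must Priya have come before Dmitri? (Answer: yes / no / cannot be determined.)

yes

Chain the constraints: Priya → Marcus → Sam → Beatriz → Dmitri. Each link is directly stated, so Priya comes before Dmitri.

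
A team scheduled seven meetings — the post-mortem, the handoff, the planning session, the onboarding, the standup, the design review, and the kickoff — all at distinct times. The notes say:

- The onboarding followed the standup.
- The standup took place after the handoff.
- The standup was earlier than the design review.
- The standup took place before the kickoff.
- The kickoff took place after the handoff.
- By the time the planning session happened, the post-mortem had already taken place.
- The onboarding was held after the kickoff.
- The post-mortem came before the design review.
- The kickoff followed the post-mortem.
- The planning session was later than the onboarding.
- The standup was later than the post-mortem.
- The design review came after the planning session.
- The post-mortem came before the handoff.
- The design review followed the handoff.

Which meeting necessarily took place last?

Every other meeting has a chain of constraints placing it before the design review, so the design review is last.

the design review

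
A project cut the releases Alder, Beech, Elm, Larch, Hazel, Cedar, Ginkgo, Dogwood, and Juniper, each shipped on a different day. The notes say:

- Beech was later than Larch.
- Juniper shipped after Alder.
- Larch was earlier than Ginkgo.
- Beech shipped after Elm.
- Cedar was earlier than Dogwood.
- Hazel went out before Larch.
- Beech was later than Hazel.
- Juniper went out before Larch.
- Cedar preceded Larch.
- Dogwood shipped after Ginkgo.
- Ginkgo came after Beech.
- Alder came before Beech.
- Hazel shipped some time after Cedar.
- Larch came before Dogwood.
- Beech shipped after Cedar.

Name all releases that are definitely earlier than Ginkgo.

Alder, Beech, Cedar, Elm, Hazel, Juniper, Larch

Directly stated before Ginkgo: Beech and Larch.
Alder reaches Ginkgo via Alder → Beech → Ginkgo.
Cedar reaches Ginkgo via Cedar → Beech → Ginkgo.
Elm reaches Ginkgo via Elm → Beech → Ginkgo.
Likewise Hazel and Juniper each reach Ginkgo by chaining the stated constraints.
No chain forces Dogwood ahead of Ginkgo.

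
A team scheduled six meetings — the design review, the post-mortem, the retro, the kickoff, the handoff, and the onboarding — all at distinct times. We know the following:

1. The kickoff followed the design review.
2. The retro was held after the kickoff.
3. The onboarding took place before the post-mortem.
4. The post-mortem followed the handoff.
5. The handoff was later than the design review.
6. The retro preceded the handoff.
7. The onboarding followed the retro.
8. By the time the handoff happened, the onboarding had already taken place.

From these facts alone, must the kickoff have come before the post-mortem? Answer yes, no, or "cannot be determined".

yes

Chain the constraints: the kickoff → the retro → the handoff → the post-mortem. Each link is directly stated, so the kickoff comes before the post-mortem.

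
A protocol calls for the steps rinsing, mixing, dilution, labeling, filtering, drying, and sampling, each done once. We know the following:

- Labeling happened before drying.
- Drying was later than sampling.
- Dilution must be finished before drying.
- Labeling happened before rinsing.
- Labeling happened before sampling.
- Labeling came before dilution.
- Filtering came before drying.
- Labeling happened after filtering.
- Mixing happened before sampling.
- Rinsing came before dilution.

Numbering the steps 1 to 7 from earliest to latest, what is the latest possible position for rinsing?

5

Rinsing must come before dilution and drying — 2 steps forced after it.
Everything else can be placed before rinsing in some valid order, so rinsing can sit as late as position 7 − 2 = 5.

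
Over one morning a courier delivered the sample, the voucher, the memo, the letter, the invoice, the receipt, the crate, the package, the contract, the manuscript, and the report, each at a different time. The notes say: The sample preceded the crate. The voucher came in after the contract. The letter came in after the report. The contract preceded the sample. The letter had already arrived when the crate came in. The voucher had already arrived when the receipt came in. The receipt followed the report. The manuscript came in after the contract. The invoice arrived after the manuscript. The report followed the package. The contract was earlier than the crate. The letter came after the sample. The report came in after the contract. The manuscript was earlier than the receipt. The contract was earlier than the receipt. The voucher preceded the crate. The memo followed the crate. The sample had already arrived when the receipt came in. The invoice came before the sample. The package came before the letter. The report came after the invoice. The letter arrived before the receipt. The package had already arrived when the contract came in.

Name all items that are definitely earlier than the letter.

Directly stated before the letter: the package, the report, and the sample.
The contract reaches the letter via the contract → the sample → the letter.
The invoice reaches the letter via the invoice → the sample → the letter.
The manuscript reaches the letter via the manuscript → the invoice → the sample → the letter.
No chain forces the memo (or any of the others) ahead of the letter.

the contract, the invoice, the manuscript, the package, the report, the sample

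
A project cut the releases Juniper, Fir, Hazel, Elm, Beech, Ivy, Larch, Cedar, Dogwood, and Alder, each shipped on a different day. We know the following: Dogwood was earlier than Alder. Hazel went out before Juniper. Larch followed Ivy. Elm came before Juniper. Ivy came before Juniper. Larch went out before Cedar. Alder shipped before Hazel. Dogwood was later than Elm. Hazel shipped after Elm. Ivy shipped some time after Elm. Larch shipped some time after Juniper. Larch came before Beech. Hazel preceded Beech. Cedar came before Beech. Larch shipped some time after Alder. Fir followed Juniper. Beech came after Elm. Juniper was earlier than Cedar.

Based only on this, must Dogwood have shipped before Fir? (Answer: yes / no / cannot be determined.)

Chain the constraints: Dogwood → Alder → Hazel → Juniper → Fir. Each link is directly stated, so Dogwood comes before Fir.

yes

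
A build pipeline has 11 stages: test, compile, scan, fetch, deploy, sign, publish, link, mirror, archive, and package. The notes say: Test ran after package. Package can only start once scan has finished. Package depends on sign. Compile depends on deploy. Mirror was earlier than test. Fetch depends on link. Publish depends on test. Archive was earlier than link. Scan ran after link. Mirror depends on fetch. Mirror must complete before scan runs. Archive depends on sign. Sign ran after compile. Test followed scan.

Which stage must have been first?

deploy

Deploy has a chain of constraints placing it before every other stage, so deploy must be first.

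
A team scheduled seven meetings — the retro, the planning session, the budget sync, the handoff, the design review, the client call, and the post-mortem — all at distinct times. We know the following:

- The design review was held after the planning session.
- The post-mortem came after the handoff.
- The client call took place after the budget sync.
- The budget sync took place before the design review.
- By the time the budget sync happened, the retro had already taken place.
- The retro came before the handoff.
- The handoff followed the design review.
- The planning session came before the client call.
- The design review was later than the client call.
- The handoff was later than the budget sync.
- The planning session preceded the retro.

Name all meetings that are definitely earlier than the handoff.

the budget sync, the client call, the design review, the planning session, the retro

Directly stated before the handoff: the budget sync, the design review, and the retro.
The client call reaches the handoff via the client call → the design review → the handoff.
The planning session reaches the handoff via the planning session → the retro → the handoff.
No chain forces the post-mortem ahead of the handoff.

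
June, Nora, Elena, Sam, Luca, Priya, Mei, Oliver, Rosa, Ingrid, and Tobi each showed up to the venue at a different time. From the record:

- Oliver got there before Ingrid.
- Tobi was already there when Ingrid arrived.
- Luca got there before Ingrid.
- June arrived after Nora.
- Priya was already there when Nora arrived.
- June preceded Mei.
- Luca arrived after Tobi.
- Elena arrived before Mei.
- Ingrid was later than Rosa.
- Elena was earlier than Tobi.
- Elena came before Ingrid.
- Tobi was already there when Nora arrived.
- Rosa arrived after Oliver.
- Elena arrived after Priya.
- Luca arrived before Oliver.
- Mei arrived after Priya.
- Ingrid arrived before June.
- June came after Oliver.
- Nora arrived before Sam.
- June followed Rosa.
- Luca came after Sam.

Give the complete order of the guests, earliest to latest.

Priya, Elena, Tobi, Nora, Sam, Luca, Oliver, Rosa, Ingrid, June, Mei

The constraints fix every adjacent pair, so only one ordering works:
Priya → Elena → Tobi → Nora → Sam → Luca → Oliver → Rosa → Ingrid → June → Mei.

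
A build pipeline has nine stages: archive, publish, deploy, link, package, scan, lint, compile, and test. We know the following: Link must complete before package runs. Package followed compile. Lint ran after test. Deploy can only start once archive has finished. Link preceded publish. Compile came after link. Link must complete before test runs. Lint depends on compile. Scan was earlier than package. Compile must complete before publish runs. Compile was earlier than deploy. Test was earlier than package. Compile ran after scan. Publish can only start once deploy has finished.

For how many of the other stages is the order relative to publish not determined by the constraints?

3

Forced before publish: archive, compile, deploy, link, and scan.
That leaves lint, package, and test with no forced order relative to publish — 3.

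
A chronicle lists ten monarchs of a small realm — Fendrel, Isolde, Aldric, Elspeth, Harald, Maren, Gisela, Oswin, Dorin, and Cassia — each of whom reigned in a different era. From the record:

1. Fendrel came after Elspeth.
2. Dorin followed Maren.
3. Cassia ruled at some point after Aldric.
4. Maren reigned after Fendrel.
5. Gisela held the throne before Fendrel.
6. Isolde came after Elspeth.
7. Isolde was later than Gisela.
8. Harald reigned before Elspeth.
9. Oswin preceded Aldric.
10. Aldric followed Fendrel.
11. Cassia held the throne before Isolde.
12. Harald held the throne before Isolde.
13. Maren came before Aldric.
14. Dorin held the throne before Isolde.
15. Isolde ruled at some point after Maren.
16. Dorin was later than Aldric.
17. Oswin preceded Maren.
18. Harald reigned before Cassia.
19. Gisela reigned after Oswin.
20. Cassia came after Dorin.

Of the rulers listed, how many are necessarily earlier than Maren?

Directly stated before Maren: Fendrel and Oswin.
Elspeth reaches Maren via Elspeth → Fendrel → Maren.
Gisela reaches Maren via Gisela → Fendrel → Maren.
Harald reaches Maren via Harald → Elspeth → Fendrel → Maren.
That's Elspeth, Fendrel, Gisela, Harald, and Oswin — 5 in all.

5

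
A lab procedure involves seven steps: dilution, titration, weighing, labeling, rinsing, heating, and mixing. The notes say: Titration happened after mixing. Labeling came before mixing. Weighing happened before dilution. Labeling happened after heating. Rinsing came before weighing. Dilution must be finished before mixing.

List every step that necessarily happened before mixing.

Directly stated before mixing: dilution and labeling.
Heating reaches mixing via heating → labeling → mixing.
Rinsing reaches mixing via rinsing → weighing → dilution → mixing.
Weighing reaches mixing via weighing → dilution → mixing.

dilution, heating, labeling, rinsing, weighing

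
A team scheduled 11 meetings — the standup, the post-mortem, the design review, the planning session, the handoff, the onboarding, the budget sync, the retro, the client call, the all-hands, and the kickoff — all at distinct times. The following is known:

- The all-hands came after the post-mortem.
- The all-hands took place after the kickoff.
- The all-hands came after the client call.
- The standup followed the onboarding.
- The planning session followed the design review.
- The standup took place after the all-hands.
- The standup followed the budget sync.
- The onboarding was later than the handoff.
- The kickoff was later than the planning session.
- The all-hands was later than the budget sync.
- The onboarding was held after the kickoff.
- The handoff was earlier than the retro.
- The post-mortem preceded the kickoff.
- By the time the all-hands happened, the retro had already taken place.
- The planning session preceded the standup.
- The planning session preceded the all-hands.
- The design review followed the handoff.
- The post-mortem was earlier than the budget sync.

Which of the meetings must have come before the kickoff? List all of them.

the design review, the handoff, the planning session, the post-mortem

Directly stated before the kickoff: the planning session and the post-mortem.
The design review reaches the kickoff via the design review → the planning session → the kickoff.
The handoff reaches the kickoff via the handoff → the design review → the planning session → the kickoff.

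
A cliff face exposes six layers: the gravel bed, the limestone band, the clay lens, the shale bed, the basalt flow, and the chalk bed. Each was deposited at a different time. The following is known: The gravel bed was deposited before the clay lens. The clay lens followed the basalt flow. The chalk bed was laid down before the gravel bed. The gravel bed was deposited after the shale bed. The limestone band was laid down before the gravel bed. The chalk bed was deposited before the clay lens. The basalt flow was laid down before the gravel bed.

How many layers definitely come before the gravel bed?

Directly stated before the gravel bed: the basalt flow, the chalk bed, the limestone band, and the shale bed.
That's the basalt flow, the chalk bed, the limestone band, and the shale bed — 4 in all.

4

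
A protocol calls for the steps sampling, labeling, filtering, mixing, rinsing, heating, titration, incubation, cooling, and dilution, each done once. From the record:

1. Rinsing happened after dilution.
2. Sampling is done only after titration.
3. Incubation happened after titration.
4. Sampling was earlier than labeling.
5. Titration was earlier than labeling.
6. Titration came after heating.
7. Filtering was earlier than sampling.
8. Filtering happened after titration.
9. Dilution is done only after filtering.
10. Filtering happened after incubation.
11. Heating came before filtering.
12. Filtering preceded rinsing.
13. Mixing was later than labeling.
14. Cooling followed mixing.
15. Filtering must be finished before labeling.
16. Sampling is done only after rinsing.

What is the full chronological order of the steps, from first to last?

The constraints fix every adjacent pair, so only one ordering works:
heating → titration → incubation → filtering → dilution → rinsing → sampling → labeling → mixing → cooling.

heating, titration, incubation, filtering, dilution, rinsing, sampling, labeling, mixing, cooling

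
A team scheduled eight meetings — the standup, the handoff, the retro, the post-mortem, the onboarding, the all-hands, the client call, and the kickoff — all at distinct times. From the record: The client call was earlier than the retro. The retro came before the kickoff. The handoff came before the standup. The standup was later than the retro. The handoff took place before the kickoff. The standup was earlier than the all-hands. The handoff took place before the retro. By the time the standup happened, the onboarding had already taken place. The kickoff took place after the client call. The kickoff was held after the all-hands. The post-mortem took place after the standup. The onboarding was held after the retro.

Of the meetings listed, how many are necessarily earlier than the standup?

Directly stated before the standup: the handoff, the onboarding, and the retro.
The client call reaches the standup via the client call → the retro → the standup.
That's the client call, the handoff, the onboarding, and the retro — 4 in all.

4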